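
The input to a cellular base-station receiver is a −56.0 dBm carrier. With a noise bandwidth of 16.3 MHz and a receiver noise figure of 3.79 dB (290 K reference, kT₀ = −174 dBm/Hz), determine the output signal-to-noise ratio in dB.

Noise floor: N = −174 + 10 log₁₀(B) + NF
10 log₁₀(1.63×10⁷) = 72.12 dB
N = −174 + 72.12 + 3.79 = −98.09 dBm
SNR = P_sig − N = −56.0 − (−98.09) = 42.09 dB → 42.1 dB

42.1 dB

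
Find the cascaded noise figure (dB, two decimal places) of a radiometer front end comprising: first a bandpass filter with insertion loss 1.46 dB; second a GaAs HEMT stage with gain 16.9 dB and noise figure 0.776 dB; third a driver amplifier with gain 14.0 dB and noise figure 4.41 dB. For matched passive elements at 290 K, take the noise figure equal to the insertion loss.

2.36 dB

Convert to linear (a loss of L dB is a gain of −L dB): F_i = 10^(NF_i/10), G_i = 10^(G_i,dB/10)
  Stage 1: F_1 = 10^(1.46/10) = 1.400, G_1 = 10^(−1.46/10) = 0.7145
  Stage 2: F_2 = 10^(0.776/10) = 1.196, G_2 = 10^(16.9/10) = 48.98
  Stage 3: F_3 = 10^(4.41/10) = 2.761, G_3 = 10^(14.0/10) = 25.12
Friis cascade:
  F = 1.400 + (1.196 − 1)/0.7145 + (2.761 − 1)/34.99 = 1.724
NF = 10 log₁₀(1.724) = 2.36 dB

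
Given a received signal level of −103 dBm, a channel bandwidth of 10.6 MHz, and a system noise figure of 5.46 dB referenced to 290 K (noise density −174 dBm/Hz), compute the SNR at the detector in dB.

Noise floor: N = −174 + 10 log₁₀(B) + NF
10 log₁₀(1.06×10⁷) = 70.25 dB
N = −174 + 70.25 + 5.46 = −98.29 dBm
SNR = P_sig − N = −103 − (−98.29) = −4.71 dB → −4.7 dB

−4.7 dB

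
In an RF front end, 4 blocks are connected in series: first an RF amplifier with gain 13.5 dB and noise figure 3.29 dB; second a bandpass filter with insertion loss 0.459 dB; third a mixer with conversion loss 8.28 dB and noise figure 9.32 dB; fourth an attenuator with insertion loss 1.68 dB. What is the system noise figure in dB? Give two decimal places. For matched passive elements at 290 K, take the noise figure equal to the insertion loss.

Convert to linear (a loss of L dB is a gain of −L dB): F_i = 10^(NF_i/10), G_i = 10^(G_i,dB/10)
  Stage 1: F_1 = 10^(3.29/10) = 2.133, G_1 = 10^(13.5/10) = 22.39
  Stage 2: F_2 = 10^(0.459/10) = 1.111, G_2 = 10^(−0.459/10) = 0.8997
  Stage 3: F_3 = 10^(9.32/10) = 8.551, G_3 = 10^(−8.28/10) = 0.1486
  Stage 4: F_4 = 10^(1.68/10) = 1.472, G_4 = 10^(−1.68/10) = 0.6792
Friis cascade:
  F = 2.133 + (1.111 − 1)/22.39 + (8.551 − 1)/20.14 + (1.472 − 1)/2.993 = 2.671
NF = 10 log₁₀(2.671) = 4.27 dB

4.27 dB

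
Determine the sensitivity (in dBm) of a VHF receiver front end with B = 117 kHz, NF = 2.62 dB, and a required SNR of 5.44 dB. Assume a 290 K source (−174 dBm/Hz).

−115.3 dBm

Sensitivity = −174 + 10 log₁₀(B) + NF + SNR_min
= −174 + 50.68 + 2.62 + 5.44
= −115.26 dBm → −115.3 dBm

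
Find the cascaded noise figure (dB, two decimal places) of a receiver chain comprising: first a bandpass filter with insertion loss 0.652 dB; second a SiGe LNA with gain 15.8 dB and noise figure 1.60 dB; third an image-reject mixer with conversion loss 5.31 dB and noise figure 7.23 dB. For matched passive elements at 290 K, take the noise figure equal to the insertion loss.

2.58 dB

Convert to linear (a loss of L dB is a gain of −L dB): F_i = 10^(NF_i/10), G_i = 10^(G_i,dB/10)
  Stage 1: F_1 = 10^(0.652/10) = 1.162, G_1 = 10^(−0.652/10) = 0.8606
  Stage 2: F_2 = 10^(1.60/10) = 1.445, G_2 = 10^(15.8/10) = 38.02
  Stage 3: F_3 = 10^(7.23/10) = 5.284, G_3 = 10^(−5.31/10) = 0.2944
Friis cascade:
  F = 1.162 + (1.445 − 1)/0.8606 + (5.284 − 1)/32.72 = 1.811
NF = 10 log₁₀(1.811) = 2.58 dB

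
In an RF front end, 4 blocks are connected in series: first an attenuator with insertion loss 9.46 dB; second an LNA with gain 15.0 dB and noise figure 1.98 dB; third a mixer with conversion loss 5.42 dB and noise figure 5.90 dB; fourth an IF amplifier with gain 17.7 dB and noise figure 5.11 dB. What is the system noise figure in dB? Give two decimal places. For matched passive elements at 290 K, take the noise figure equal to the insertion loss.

12.28 dB

Convert to linear (a loss of L dB is a gain of −L dB): F_i = 10^(NF_i/10), G_i = 10^(G_i,dB/10)
  Stage 1: F_1 = 10^(9.46/10) = 8.831, G_1 = 10^(−9.46/10) = 0.1132
  Stage 2: F_2 = 10^(1.98/10) = 1.578, G_2 = 10^(15.0/10) = 31.62
  Stage 3: F_3 = 10^(5.90/10) = 3.890, G_3 = 10^(−5.42/10) = 0.2871
  Stage 4: F_4 = 10^(5.11/10) = 3.243, G_4 = 10^(17.7/10) = 58.88
Friis cascade:
  F = 8.831 + (1.578 − 1)/0.1132 + (3.890 − 1)/3.581 + (3.243 − 1)/1.028 = 16.92
NF = 10 log₁₀(16.92) = 12.28 dB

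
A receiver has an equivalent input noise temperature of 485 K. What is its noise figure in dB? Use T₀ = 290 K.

F = 1 + T_e/T₀ = 1 + 485/290 = 2.67241
NF = 10 log₁₀(2.67241) = 4.27 dB

4.27 dB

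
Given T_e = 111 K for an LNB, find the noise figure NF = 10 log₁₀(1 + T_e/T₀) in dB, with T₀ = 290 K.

F = 1 + T_e/T₀ = 1 + 111/290 = 1.38276
NF = 10 log₁₀(1.38276) = 1.41 dB

1.41 dB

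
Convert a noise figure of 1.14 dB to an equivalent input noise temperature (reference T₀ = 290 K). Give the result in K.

F = 10^(1.14/10) = 1.30017
T_e = (F − 1)·T₀ = (1.30017 − 1) × 290 = 87.0 K

87.0 K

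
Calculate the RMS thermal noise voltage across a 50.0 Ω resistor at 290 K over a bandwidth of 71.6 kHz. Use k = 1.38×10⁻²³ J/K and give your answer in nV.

V_n = √(4kTRB)
4kTRB = 4 × 1.38×10⁻²³ × 290 × 5.00×10¹ × 7.16×10⁴ = 5.73×10⁻¹⁴ V²
V_n = √(5.73×10⁻¹⁴) = 2.39×10⁻⁷ V = 239 nV

239 nV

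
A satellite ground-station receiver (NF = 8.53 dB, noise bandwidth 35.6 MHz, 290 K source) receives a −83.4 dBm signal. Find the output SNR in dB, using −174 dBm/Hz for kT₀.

Noise floor: N = −174 + 10 log₁₀(B) + NF
10 log₁₀(3.56×10⁷) = 75.51 dB
N = −174 + 75.51 + 8.53 = −89.96 dBm
SNR = P_sig − N = −83.4 − (−89.96) = 6.56 dB → 6.6 dB

6.6 dB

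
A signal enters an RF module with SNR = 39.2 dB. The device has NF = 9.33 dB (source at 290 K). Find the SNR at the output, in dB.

By definition F = SNR_in/SNR_out, so in dB: SNR_out = SNR_in − NF
SNR_out = 39.2 − 9.33 = 29.87 dB

29.87 dB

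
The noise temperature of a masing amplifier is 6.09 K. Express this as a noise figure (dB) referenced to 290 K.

F = 1 + T_e/T₀ = 1 + 6.09/290 = 1.021
NF = 10 log₁₀(1.021) = 0.090 dB

0.090 dB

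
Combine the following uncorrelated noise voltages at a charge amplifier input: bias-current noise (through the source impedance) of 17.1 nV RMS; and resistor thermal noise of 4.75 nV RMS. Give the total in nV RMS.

17.7 nV

Uncorrelated sources add in power (mean-square): V_tot = √(ΣV_i²)
V_tot = √[(1.71×10⁻⁸)² + (4.75×10⁻⁹)²] = 1.77×10⁻⁸ V = 17.7 nV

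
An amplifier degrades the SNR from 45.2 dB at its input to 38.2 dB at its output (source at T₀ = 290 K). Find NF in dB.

NF (dB) = SNR_in(dB) − SNR_out(dB) when the source is at T₀
NF = 45.2 − 38.2 = 7.0 dB

7.0 dB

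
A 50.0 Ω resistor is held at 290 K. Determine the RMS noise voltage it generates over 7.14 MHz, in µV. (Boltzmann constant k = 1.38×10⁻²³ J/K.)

V_n = √(4kTRB)
4kTRB = 4 × 1.38×10⁻²³ × 290 × 5.00×10¹ × 7.14×10⁶ = 5.71×10⁻¹² V²
V_n = √(5.71×10⁻¹²) = 2.39×10⁻⁶ V = 2.39 µV

2.39 µV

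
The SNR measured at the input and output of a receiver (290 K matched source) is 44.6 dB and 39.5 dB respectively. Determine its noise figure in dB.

5.1 dB

NF (dB) = SNR_in(dB) − SNR_out(dB) when the source is at T₀
NF = 44.6 − 39.5 = 5.1 dB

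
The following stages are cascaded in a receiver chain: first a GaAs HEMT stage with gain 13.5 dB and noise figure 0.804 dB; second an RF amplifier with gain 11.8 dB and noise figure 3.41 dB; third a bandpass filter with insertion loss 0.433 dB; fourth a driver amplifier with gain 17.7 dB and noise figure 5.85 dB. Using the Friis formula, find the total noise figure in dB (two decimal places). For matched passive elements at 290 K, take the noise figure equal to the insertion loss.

1.03 dB

Convert to linear (a loss of L dB is a gain of −L dB): F_i = 10^(NF_i/10), G_i = 10^(G_i,dB/10)
  Stage 1: F_1 = 10^(0.804/10) = 1.203, G_1 = 10^(13.5/10) = 22.39
  Stage 2: F_2 = 10^(3.41/10) = 2.193, G_2 = 10^(11.8/10) = 15.14
  Stage 3: F_3 = 10^(0.433/10) = 1.105, G_3 = 10^(−0.433/10) = 0.9051
  Stage 4: F_4 = 10^(5.85/10) = 3.846, G_4 = 10^(17.7/10) = 58.88
Friis cascade:
  F = 1.203 + (2.193 − 1)/22.39 + (1.105 − 1)/338.8 + (3.846 − 1)/306.7 = 1.266
NF = 10 log₁₀(1.266) = 1.03 dB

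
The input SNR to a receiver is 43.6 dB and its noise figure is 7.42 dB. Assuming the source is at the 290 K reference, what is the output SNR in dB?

By definition F = SNR_in/SNR_out, so in dB: SNR_out = SNR_in − NF
SNR_out = 43.6 − 7.42 = 36.18 dB

36.18 dB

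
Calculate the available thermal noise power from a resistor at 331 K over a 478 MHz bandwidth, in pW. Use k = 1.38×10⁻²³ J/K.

2.18 pW

P_n = kTB = 1.38×10⁻²³ × 331 × 4.78×10⁸ = 2.18×10⁻¹² W = 2.18 pW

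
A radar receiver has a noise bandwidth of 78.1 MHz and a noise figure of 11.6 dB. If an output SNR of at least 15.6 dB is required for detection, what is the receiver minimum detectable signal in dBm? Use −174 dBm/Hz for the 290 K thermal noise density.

Sensitivity = −174 + 10 log₁₀(B) + NF + SNR_min
= −174 + 78.93 + 11.6 + 15.6
= −67.87 dBm → −67.9 dBm

−67.9 dBm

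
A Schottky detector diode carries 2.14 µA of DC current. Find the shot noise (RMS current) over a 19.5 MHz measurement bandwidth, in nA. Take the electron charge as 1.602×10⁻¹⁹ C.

I_n = √(2qI·B)
2qI·B = 2 × 1.602×10⁻¹⁹ × 2.14×10⁻⁶ × 1.95×10⁷ = 1.34×10⁻¹⁷ A²
I_n = √(1.34×10⁻¹⁷) = 3.66×10⁻⁹ A = 3.66 nA

3.66 nA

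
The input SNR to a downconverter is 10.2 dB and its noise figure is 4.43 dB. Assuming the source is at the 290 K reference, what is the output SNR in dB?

By definition F = SNR_in/SNR_out, so in dB: SNR_out = SNR_in − NF
SNR_out = 10.2 − 4.43 = 5.77 dB

5.77 dB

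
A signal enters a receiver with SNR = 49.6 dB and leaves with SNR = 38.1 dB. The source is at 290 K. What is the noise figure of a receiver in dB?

11.5 dB

NF (dB) = SNR_in(dB) − SNR_out(dB) when the source is at T₀
NF = 49.6 − 38.1 = 11.5 dB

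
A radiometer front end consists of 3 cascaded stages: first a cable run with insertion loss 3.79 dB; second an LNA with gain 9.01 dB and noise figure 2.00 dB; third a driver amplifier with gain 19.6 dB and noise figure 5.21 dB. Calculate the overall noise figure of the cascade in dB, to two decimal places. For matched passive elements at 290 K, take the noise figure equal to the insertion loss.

Convert to linear (a loss of L dB is a gain of −L dB): F_i = 10^(NF_i/10), G_i = 10^(G_i,dB/10)
  Stage 1: F_1 = 10^(3.79/10) = 2.393, G_1 = 10^(−3.79/10) = 0.4178
  Stage 2: F_2 = 10^(2.00/10) = 1.585, G_2 = 10^(9.01/10) = 7.962
  Stage 3: F_3 = 10^(5.21/10) = 3.319, G_3 = 10^(19.6/10) = 91.20
Friis cascade:
  F = 2.393 + (1.585 − 1)/0.4178 + (3.319 − 1)/3.327 = 4.490
NF = 10 log₁₀(4.490) = 6.52 dB

6.52 dB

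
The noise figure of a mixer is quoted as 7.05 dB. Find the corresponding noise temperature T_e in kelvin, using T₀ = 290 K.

F = 10^(7.05/10) = 5.06991
T_e = (F − 1)·T₀ = (5.06991 − 1) × 290 = 1180 K

1180 K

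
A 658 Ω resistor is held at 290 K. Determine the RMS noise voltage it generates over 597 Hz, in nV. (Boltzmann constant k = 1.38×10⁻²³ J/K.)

V_n = √(4kTRB)
4kTRB = 4 × 1.38×10⁻²³ × 290 × 6.58×10² × 5.97×10² = 6.29×10⁻¹⁵ V²
V_n = √(6.29×10⁻¹⁵) = 7.93×10⁻⁸ V = 79.3 nV

79.3 nV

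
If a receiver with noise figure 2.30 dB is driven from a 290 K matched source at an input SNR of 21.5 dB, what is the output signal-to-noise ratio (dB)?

By definition F = SNR_in/SNR_out, so in dB: SNR_out = SNR_in − NF
SNR_out = 21.5 − 2.30 = 19.20 dB

19.20 dB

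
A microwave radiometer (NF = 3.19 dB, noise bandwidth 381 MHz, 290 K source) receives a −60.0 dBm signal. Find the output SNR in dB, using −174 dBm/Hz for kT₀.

25.0 dB

Noise floor: N = −174 + 10 log₁₀(B) + NF
10 log₁₀(3.81×10⁸) = 85.81 dB
N = −174 + 85.81 + 3.19 = −85.00 dBm
SNR = P_sig − N = −60.0 − (−85.00) = 25.00 dB → 25.0 dB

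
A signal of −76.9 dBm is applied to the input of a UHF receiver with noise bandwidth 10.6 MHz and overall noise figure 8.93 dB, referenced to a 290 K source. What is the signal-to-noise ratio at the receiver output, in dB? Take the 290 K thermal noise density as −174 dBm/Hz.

17.9 dB

Noise floor: N = −174 + 10 log₁₀(B) + NF
10 log₁₀(1.06×10⁷) = 70.25 dB
N = −174 + 70.25 + 8.93 = −94.82 dBm
SNR = P_sig − N = −76.9 − (−94.82) = 17.92 dB → 17.9 dB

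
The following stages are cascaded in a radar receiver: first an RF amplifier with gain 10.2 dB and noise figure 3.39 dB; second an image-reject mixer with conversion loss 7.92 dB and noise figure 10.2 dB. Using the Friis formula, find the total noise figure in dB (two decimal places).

Convert to linear (a loss of L dB is a gain of −L dB): F_i = 10^(NF_i/10), G_i = 10^(G_i,dB/10)
  Stage 1: F_1 = 10^(3.39/10) = 2.183, G_1 = 10^(10.2/10) = 10.47
  Stage 2: F_2 = 10^(10.2/10) = 10.47, G_2 = 10^(−7.92/10) = 0.1614
Friis cascade:
  F = 2.183 + (10.47 − 1)/10.47 = 3.087
NF = 10 log₁₀(3.087) = 4.90 dB

4.90 dB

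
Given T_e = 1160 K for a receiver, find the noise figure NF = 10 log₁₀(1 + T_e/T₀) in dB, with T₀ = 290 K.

F = 1 + T_e/T₀ = 1 + 1160/290 = 5
NF = 10 log₁₀(5) = 6.99 dB

6.99 dB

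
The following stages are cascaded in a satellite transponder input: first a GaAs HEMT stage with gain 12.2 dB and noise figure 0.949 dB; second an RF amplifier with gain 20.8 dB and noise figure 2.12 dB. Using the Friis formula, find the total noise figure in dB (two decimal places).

1.08 dB

Convert to linear (a loss of L dB is a gain of −L dB): F_i = 10^(NF_i/10), G_i = 10^(G_i,dB/10)
  Stage 1: F_1 = 10^(0.949/10) = 1.244, G_1 = 10^(12.2/10) = 16.60
  Stage 2: F_2 = 10^(2.12/10) = 1.629, G_2 = 10^(20.8/10) = 120.2
Friis cascade:
  F = 1.244 + (1.629 − 1)/16.60 = 1.282
NF = 10 log₁₀(1.282) = 1.08 dB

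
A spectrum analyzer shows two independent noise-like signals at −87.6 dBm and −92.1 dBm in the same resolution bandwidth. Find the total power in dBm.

−86.3 dBm

Convert to linear, add, convert back:
P₁ = 1.74×10⁻¹² W, P₂ = 6.17×10⁻¹³ W
P_tot = 2.35×10⁻¹² W → 10 log₁₀(P_tot / 10⁻³) = −86.3 dBm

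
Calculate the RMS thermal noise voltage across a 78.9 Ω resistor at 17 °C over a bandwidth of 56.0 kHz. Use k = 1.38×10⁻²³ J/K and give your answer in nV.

T = 17 °C + 273.15 = 290.15 K
V_n = √(4kTRB)
4kTRB = 4 × 1.38×10⁻²³ × 290.15 × 7.89×10¹ × 5.60×10⁴ = 7.08×10⁻¹⁴ V²
V_n = √(7.08×10⁻¹⁴) = 2.66×10⁻⁷ V = 266 nV

266 nV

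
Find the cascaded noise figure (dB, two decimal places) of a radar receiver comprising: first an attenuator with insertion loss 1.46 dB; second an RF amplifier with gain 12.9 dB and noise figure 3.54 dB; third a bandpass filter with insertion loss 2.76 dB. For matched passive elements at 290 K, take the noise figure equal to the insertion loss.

5.09 dB

Convert to linear (a loss of L dB is a gain of −L dB): F_i = 10^(NF_i/10), G_i = 10^(G_i,dB/10)
  Stage 1: F_1 = 10^(1.46/10) = 1.400, G_1 = 10^(−1.46/10) = 0.7145
  Stage 2: F_2 = 10^(3.54/10) = 2.259, G_2 = 10^(12.9/10) = 19.50
  Stage 3: F_3 = 10^(2.76/10) = 1.888, G_3 = 10^(−2.76/10) = 0.5297
Friis cascade:
  F = 1.400 + (2.259 − 1)/0.7145 + (1.888 − 1)/13.93 = 3.226
NF = 10 log₁₀(3.226) = 5.09 dB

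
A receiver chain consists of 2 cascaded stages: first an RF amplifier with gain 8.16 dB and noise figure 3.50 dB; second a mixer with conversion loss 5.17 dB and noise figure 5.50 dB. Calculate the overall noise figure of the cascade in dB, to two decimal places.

Convert to linear (a loss of L dB is a gain of −L dB): F_i = 10^(NF_i/10), G_i = 10^(G_i,dB/10)
  Stage 1: F_1 = 10^(3.50/10) = 2.239, G_1 = 10^(8.16/10) = 6.546
  Stage 2: F_2 = 10^(5.50/10) = 3.548, G_2 = 10^(−5.17/10) = 0.3041
Friis cascade:
  F = 2.239 + (3.548 − 1)/6.546 = 2.628
NF = 10 log₁₀(2.628) = 4.20 dB

4.20 dB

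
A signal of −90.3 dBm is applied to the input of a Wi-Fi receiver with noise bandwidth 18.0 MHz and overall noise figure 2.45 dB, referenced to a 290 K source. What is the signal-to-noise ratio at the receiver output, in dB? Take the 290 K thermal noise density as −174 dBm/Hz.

Noise floor: N = −174 + 10 log₁₀(B) + NF
10 log₁₀(1.80×10⁷) = 72.55 dB
N = −174 + 72.55 + 2.45 = −99.00 dBm
SNR = P_sig − N = −90.3 − (−99.00) = 8.70 dB → 8.7 dB

8.7 dB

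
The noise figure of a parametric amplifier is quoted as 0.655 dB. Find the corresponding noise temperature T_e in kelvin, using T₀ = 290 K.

47.2 K

F = 10^(0.655/10) = 1.16279
T_e = (F − 1)·T₀ = (1.16279 − 1) × 290 = 47.2 K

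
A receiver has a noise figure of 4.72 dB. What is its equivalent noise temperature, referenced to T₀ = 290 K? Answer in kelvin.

570 K

F = 10^(4.72/10) = 2.96483
T_e = (F − 1)·T₀ = (2.96483 − 1) × 290 = 570 K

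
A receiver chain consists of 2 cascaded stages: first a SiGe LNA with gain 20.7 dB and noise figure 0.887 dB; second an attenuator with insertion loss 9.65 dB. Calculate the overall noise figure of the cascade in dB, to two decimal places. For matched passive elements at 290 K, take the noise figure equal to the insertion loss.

Convert to linear (a loss of L dB is a gain of −L dB): F_i = 10^(NF_i/10), G_i = 10^(G_i,dB/10)
  Stage 1: F_1 = 10^(0.887/10) = 1.227, G_1 = 10^(20.7/10) = 117.5
  Stage 2: F_2 = 10^(9.65/10) = 9.226, G_2 = 10^(−9.65/10) = 0.1084
Friis cascade:
  F = 1.227 + (9.226 − 1)/117.5 = 1.297
NF = 10 log₁₀(1.297) = 1.13 dB

1.13 dB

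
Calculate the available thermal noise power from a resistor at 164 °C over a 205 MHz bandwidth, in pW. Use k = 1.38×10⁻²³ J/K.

1.24 pW

T = 164 °C + 273.15 = 437.15 K
P_n = kTB = 1.38×10⁻²³ × 437.15 × 2.05×10⁸ = 1.24×10⁻¹² W = 1.24 pW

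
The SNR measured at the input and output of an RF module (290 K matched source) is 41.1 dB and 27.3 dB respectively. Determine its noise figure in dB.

NF (dB) = SNR_in(dB) − SNR_out(dB) when the source is at T₀
NF = 41.1 − 27.3 = 13.8 dB

13.8 dB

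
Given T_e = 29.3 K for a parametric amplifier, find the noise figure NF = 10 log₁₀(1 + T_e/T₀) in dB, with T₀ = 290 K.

0.418 dB

F = 1 + T_e/T₀ = 1 + 29.3/290 = 1.10103
NF = 10 log₁₀(1.10103) = 0.418 dB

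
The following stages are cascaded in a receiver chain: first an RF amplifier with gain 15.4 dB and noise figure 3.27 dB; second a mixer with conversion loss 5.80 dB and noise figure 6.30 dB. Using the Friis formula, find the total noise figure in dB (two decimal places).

3.46 dB

Convert to linear (a loss of L dB is a gain of −L dB): F_i = 10^(NF_i/10), G_i = 10^(G_i,dB/10)
  Stage 1: F_1 = 10^(3.27/10) = 2.123, G_1 = 10^(15.4/10) = 34.67
  Stage 2: F_2 = 10^(6.30/10) = 4.266, G_2 = 10^(−5.80/10) = 0.2630
Friis cascade:
  F = 2.123 + (4.266 − 1)/34.67 = 2.217
NF = 10 log₁₀(2.217) = 3.46 dB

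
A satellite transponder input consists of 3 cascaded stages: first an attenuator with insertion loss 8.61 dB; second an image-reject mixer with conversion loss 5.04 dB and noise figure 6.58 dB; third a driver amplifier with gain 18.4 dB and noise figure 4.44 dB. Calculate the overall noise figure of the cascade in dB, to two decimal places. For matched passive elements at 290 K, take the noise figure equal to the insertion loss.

Convert to linear (a loss of L dB is a gain of −L dB): F_i = 10^(NF_i/10), G_i = 10^(G_i,dB/10)
  Stage 1: F_1 = 10^(8.61/10) = 7.261, G_1 = 10^(−8.61/10) = 0.1377
  Stage 2: F_2 = 10^(6.58/10) = 4.550, G_2 = 10^(−5.04/10) = 0.3133
  Stage 3: F_3 = 10^(4.44/10) = 2.780, G_3 = 10^(18.4/10) = 69.18
Friis cascade:
  F = 7.261 + (4.550 − 1)/0.1377 + (2.780 − 1)/0.04315 = 74.28
NF = 10 log₁₀(74.28) = 18.71 dB

18.71 dB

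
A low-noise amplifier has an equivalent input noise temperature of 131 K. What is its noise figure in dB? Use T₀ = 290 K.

F = 1 + T_e/T₀ = 1 + 131/290 = 1.45172
NF = 10 log₁₀(1.45172) = 1.62 dB

1.62 dB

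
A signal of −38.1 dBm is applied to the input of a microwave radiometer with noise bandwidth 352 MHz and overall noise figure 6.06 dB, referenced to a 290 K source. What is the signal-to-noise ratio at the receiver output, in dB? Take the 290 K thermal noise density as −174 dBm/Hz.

44.4 dB

Noise floor: N = −174 + 10 log₁₀(B) + NF
10 log₁₀(3.52×10⁸) = 85.47 dB
N = −174 + 85.47 + 6.06 = −82.47 dBm
SNR = P_sig − N = −38.1 − (−82.47) = 44.37 dB → 44.4 dB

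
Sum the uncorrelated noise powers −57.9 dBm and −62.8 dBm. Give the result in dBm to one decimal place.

Convert to linear, add, convert back:
P₁ = 1.62×10⁻⁹ W, P₂ = 5.25×10⁻¹⁰ W
P_tot = 2.15×10⁻⁹ W → 10 log₁₀(P_tot / 10⁻³) = −56.7 dBm

−56.7 dBm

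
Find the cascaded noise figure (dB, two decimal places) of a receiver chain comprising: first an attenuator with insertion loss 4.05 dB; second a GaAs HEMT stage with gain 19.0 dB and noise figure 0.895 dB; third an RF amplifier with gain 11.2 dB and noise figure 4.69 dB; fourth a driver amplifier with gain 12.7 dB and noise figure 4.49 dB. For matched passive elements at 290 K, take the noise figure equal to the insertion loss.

Convert to linear (a loss of L dB is a gain of −L dB): F_i = 10^(NF_i/10), G_i = 10^(G_i,dB/10)
  Stage 1: F_1 = 10^(4.05/10) = 2.541, G_1 = 10^(−4.05/10) = 0.3936
  Stage 2: F_2 = 10^(0.895/10) = 1.229, G_2 = 10^(19.0/10) = 79.43
  Stage 3: F_3 = 10^(4.69/10) = 2.944, G_3 = 10^(11.2/10) = 13.18
  Stage 4: F_4 = 10^(4.49/10) = 2.812, G_4 = 10^(12.7/10) = 18.62
Friis cascade:
  F = 2.541 + (1.229 − 1)/0.3936 + (2.944 − 1)/31.26 + (2.812 − 1)/412.1 = 3.189
NF = 10 log₁₀(3.189) = 5.04 dB

5.04 dB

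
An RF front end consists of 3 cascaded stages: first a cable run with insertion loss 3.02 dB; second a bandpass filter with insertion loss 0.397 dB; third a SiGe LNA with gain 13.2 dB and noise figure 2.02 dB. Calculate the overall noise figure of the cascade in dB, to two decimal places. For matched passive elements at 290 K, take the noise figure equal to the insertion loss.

5.44 dB

Convert to linear (a loss of L dB is a gain of −L dB): F_i = 10^(NF_i/10), G_i = 10^(G_i,dB/10)
  Stage 1: F_1 = 10^(3.02/10) = 2.004, G_1 = 10^(−3.02/10) = 0.4989
  Stage 2: F_2 = 10^(0.397/10) = 1.096, G_2 = 10^(−0.397/10) = 0.9126
  Stage 3: F_3 = 10^(2.02/10) = 1.592, G_3 = 10^(13.2/10) = 20.89
Friis cascade:
  F = 2.004 + (1.096 − 1)/0.4989 + (1.592 − 1)/0.4553 = 3.497
NF = 10 log₁₀(3.497) = 5.44 dB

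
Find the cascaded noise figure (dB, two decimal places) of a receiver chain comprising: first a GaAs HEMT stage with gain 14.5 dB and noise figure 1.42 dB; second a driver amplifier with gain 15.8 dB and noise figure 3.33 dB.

1.55 dB

Convert to linear (a loss of L dB is a gain of −L dB): F_i = 10^(NF_i/10), G_i = 10^(G_i,dB/10)
  Stage 1: F_1 = 10^(1.42/10) = 1.387, G_1 = 10^(14.5/10) = 28.18
  Stage 2: F_2 = 10^(3.33/10) = 2.153, G_2 = 10^(15.8/10) = 38.02
Friis cascade:
  F = 1.387 + (2.153 − 1)/28.18 = 1.428
NF = 10 log₁₀(1.428) = 1.55 dB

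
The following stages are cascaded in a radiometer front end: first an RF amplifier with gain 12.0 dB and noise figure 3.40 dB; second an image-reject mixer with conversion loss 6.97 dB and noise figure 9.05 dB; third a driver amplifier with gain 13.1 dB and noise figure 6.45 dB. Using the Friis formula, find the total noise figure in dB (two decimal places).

5.69 dB

Convert to linear (a loss of L dB is a gain of −L dB): F_i = 10^(NF_i/10), G_i = 10^(G_i,dB/10)
  Stage 1: F_1 = 10^(3.40/10) = 2.188, G_1 = 10^(12.0/10) = 15.85
  Stage 2: F_2 = 10^(9.05/10) = 8.035, G_2 = 10^(−6.97/10) = 0.2009
  Stage 3: F_3 = 10^(6.45/10) = 4.416, G_3 = 10^(13.1/10) = 20.42
Friis cascade:
  F = 2.188 + (8.035 − 1)/15.85 + (4.416 − 1)/3.184 = 3.704
NF = 10 log₁₀(3.704) = 5.69 dB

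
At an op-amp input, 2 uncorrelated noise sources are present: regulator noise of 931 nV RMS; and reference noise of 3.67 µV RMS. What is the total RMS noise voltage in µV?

Uncorrelated sources add in power (mean-square): V_tot = √(ΣV_i²)
V_tot = √[(9.31×10⁻⁷)² + (3.67×10⁻⁶)²] = 3.79×10⁻⁶ V = 3.79 µV

3.79 µV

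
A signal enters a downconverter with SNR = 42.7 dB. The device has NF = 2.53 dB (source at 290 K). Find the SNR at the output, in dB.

By definition F = SNR_in/SNR_out, so in dB: SNR_out = SNR_in − NF
SNR_out = 42.7 − 2.53 = 40.17 dB

40.17 dB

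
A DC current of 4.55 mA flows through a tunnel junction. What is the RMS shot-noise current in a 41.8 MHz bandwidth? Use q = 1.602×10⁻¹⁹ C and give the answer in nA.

I_n = √(2qI·B)
2qI·B = 2 × 1.602×10⁻¹⁹ × 4.55×10⁻³ × 4.18×10⁷ = 6.09×10⁻¹⁴ A²
I_n = √(6.09×10⁻¹⁴) = 2.47×10⁻⁷ A = 247 nA

247 nA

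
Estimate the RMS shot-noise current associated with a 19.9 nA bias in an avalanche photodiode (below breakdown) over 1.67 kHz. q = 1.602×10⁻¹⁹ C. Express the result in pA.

3.26 pA

I_n = √(2qI·B)
2qI·B = 2 × 1.602×10⁻¹⁹ × 1.99×10⁻⁸ × 1.67×10³ = 1.06×10⁻²³ A²
I_n = √(1.06×10⁻²³) = 3.26×10⁻¹² A = 3.26 pA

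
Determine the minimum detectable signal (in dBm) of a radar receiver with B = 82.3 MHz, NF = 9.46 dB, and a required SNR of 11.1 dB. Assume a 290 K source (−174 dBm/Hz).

Sensitivity = −174 + 10 log₁₀(B) + NF + SNR_min
= −174 + 79.15 + 9.46 + 11.1
= −74.29 dBm → −74.3 dBm

−74.3 dBm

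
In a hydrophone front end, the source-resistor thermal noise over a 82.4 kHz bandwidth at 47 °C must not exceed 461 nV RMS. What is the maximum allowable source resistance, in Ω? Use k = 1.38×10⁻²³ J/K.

T = 47 °C + 273.15 = 320.15 K
Johnson–Nyquist: V_n = √(4kTRB) ⇒ R = V_n² / (4kTB)
4kTB = 4 × 1.38×10⁻²³ × 320.15 × 8.24×10⁴ = 1.46×10⁻¹⁵
R = (4.61×10⁻⁷)² / 1.46×10⁻¹⁵ = 1.46×10² Ω = 146 Ω

146 Ω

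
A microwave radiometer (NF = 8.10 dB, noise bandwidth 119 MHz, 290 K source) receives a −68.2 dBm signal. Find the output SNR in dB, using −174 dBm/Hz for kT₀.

16.9 dB

Noise floor: N = −174 + 10 log₁₀(B) + NF
10 log₁₀(1.19×10⁸) = 80.76 dB
N = −174 + 80.76 + 8.10 = −85.14 dBm
SNR = P_sig − N = −68.2 − (−85.14) = 16.94 dB → 16.9 dB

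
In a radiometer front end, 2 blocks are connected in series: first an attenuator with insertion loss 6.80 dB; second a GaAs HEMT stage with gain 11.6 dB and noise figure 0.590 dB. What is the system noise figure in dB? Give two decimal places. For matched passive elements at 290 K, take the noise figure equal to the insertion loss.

7.39 dB

Convert to linear (a loss of L dB is a gain of −L dB): F_i = 10^(NF_i/10), G_i = 10^(G_i,dB/10)
  Stage 1: F_1 = 10^(6.80/10) = 4.786, G_1 = 10^(−6.80/10) = 0.2089
  Stage 2: F_2 = 10^(0.590/10) = 1.146, G_2 = 10^(11.6/10) = 14.45
Friis cascade:
  F = 4.786 + (1.146 − 1)/0.2089 = 5.483
NF = 10 log₁₀(5.483) = 7.39 dB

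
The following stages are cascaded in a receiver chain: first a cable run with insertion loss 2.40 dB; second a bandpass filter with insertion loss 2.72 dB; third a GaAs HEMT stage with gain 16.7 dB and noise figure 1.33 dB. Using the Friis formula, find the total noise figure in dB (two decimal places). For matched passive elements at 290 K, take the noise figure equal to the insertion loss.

6.45 dB

Convert to linear (a loss of L dB is a gain of −L dB): F_i = 10^(NF_i/10), G_i = 10^(G_i,dB/10)
  Stage 1: F_1 = 10^(2.40/10) = 1.738, G_1 = 10^(−2.40/10) = 0.5754
  Stage 2: F_2 = 10^(2.72/10) = 1.871, G_2 = 10^(−2.72/10) = 0.5346
  Stage 3: F_3 = 10^(1.33/10) = 1.358, G_3 = 10^(16.7/10) = 46.77
Friis cascade:
  F = 1.738 + (1.871 − 1)/0.5754 + (1.358 − 1)/0.3076 = 4.416
NF = 10 log₁₀(4.416) = 6.45 dB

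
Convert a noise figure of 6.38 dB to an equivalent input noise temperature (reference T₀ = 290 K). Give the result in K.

F = 10^(6.38/10) = 4.3451
T_e = (F − 1)·T₀ = (4.3451 − 1) × 290 = 970 K

970 K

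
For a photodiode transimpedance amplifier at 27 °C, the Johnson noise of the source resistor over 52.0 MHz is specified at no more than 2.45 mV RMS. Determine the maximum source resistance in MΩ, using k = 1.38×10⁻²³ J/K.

T = 27 °C + 273.15 = 300.15 K
Johnson–Nyquist: V_n = √(4kTRB) ⇒ R = V_n² / (4kTB)
4kTB = 4 × 1.38×10⁻²³ × 300.15 × 5.20×10⁷ = 8.62×10⁻¹³
R = (2.45×10⁻³)² / 8.62×10⁻¹³ = 6.97×10⁶ Ω = 6.97 MΩ

6.97 MΩ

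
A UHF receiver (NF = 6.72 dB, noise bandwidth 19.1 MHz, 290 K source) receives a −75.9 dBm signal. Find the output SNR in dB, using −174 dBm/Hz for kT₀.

18.6 dB

Noise floor: N = −174 + 10 log₁₀(B) + NF
10 log₁₀(1.91×10⁷) = 72.81 dB
N = −174 + 72.81 + 6.72 = −94.47 dBm
SNR = P_sig − N = −75.9 − (−94.47) = 18.57 dB → 18.6 dB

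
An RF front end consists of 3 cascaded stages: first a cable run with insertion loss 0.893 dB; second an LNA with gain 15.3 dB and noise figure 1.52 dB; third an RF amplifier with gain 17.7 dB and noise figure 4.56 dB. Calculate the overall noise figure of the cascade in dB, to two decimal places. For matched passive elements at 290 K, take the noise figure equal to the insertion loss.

2.58 dB

Convert to linear (a loss of L dB is a gain of −L dB): F_i = 10^(NF_i/10), G_i = 10^(G_i,dB/10)
  Stage 1: F_1 = 10^(0.893/10) = 1.228, G_1 = 10^(−0.893/10) = 0.8141
  Stage 2: F_2 = 10^(1.52/10) = 1.419, G_2 = 10^(15.3/10) = 33.88
  Stage 3: F_3 = 10^(4.56/10) = 2.858, G_3 = 10^(17.7/10) = 58.88
Friis cascade:
  F = 1.228 + (1.419 − 1)/0.8141 + (2.858 − 1)/27.59 = 1.810
NF = 10 log₁₀(1.810) = 2.58 dB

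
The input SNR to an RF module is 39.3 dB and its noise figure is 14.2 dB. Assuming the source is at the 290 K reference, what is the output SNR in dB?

25.1 dB

By definition F = SNR_in/SNR_out, so in dB: SNR_out = SNR_in − NF
SNR_out = 39.3 − 14.2 = 25.1 dB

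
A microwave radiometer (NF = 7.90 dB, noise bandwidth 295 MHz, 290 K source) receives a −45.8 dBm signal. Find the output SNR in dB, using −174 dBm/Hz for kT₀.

35.6 dB

Noise floor: N = −174 + 10 log₁₀(B) + NF
10 log₁₀(2.95×10⁸) = 84.7 dB
N = −174 + 84.7 + 7.90 = −81.40 dBm
SNR = P_sig − N = −45.8 − (−81.40) = 35.60 dB → 35.6 dB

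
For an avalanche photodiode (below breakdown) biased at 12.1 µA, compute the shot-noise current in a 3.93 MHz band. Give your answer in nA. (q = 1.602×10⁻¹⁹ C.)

I_n = √(2qI·B)
2qI·B = 2 × 1.602×10⁻¹⁹ × 1.21×10⁻⁵ × 3.93×10⁶ = 1.52×10⁻¹⁷ A²
I_n = √(1.52×10⁻¹⁷) = 3.90×10⁻⁹ A = 3.90 nA

3.90 nA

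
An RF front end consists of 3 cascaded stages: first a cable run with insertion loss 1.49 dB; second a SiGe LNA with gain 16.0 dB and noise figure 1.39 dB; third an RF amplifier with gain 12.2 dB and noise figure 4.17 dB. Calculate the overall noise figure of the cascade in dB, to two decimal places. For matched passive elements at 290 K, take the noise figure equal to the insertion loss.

Convert to linear (a loss of L dB is a gain of −L dB): F_i = 10^(NF_i/10), G_i = 10^(G_i,dB/10)
  Stage 1: F_1 = 10^(1.49/10) = 1.409, G_1 = 10^(−1.49/10) = 0.7096
  Stage 2: F_2 = 10^(1.39/10) = 1.377, G_2 = 10^(16.0/10) = 39.81
  Stage 3: F_3 = 10^(4.17/10) = 2.612, G_3 = 10^(12.2/10) = 16.60
Friis cascade:
  F = 1.409 + (1.377 − 1)/0.7096 + (2.612 − 1)/28.25 = 1.998
NF = 10 log₁₀(1.998) = 3.01 dB

3.01 dB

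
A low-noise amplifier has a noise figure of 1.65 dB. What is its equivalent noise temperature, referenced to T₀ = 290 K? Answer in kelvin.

134 K

F = 10^(1.65/10) = 1.46218
T_e = (F − 1)·T₀ = (1.46218 − 1) × 290 = 134 K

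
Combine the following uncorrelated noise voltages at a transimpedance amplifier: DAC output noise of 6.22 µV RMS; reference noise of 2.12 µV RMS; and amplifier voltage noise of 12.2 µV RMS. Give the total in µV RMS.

Uncorrelated sources add in power (mean-square): V_tot = √(ΣV_i²)
V_tot = √[(6.22×10⁻⁶)² + (2.12×10⁻⁶)² + (1.22×10⁻⁵)²] = 1.39×10⁻⁵ V = 13.9 µV

13.9 µV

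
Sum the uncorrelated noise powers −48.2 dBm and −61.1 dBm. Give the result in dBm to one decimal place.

−48.0 dBm

Convert to linear, add, convert back:
P₁ = 1.51×10⁻⁸ W, P₂ = 7.76×10⁻¹⁰ W
P_tot = 1.59×10⁻⁸ W → 10 log₁₀(P_tot / 10⁻³) = −48.0 dBm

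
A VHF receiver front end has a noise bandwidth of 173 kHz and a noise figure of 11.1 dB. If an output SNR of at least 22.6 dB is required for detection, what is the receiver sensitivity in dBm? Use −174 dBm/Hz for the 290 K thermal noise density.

−87.9 dBm

Sensitivity = −174 + 10 log₁₀(B) + NF + SNR_min
= −174 + 52.38 + 11.1 + 22.6
= −87.92 dBm → −87.9 dBm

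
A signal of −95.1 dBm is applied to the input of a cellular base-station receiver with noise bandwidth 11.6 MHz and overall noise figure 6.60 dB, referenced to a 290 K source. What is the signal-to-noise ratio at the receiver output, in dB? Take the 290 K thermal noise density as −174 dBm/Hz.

Noise floor: N = −174 + 10 log₁₀(B) + NF
10 log₁₀(1.16×10⁷) = 70.64 dB
N = −174 + 70.64 + 6.60 = −96.76 dBm
SNR = P_sig − N = −95.1 − (−96.76) = 1.66 dB → 1.7 dB

1.7 dB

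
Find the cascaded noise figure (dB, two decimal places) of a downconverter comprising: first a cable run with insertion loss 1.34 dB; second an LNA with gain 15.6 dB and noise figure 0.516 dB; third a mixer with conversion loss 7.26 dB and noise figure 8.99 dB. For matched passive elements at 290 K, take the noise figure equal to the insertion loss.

Convert to linear (a loss of L dB is a gain of −L dB): F_i = 10^(NF_i/10), G_i = 10^(G_i,dB/10)
  Stage 1: F_1 = 10^(1.34/10) = 1.361, G_1 = 10^(−1.34/10) = 0.7345
  Stage 2: F_2 = 10^(0.516/10) = 1.126, G_2 = 10^(15.6/10) = 36.31
  Stage 3: F_3 = 10^(8.99/10) = 7.925, G_3 = 10^(−7.26/10) = 0.1879
Friis cascade:
  F = 1.361 + (1.126 − 1)/0.7345 + (7.925 − 1)/26.67 = 1.793
NF = 10 log₁₀(1.793) = 2.54 dB

2.54 dB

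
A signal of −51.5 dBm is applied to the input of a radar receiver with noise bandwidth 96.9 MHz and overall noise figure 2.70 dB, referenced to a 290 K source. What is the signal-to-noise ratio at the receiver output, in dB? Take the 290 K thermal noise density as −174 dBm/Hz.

Noise floor: N = −174 + 10 log₁₀(B) + NF
10 log₁₀(9.69×10⁷) = 79.86 dB
N = −174 + 79.86 + 2.70 = −91.44 dBm
SNR = P_sig − N = −51.5 − (−91.44) = 39.94 dB → 39.9 dB

39.9 dB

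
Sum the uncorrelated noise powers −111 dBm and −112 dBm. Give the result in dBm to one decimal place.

−108.5 dBm

Convert to linear, add, convert back:
P₁ = 7.94×10⁻¹⁵ W, P₂ = 6.31×10⁻¹⁵ W
P_tot = 1.43×10⁻¹⁴ W → 10 log₁₀(P_tot / 10⁻³) = −108.5 dBm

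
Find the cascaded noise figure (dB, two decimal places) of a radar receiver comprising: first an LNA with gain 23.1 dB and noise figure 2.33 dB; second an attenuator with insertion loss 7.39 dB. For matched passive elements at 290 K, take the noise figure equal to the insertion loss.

2.39 dB

Convert to linear (a loss of L dB is a gain of −L dB): F_i = 10^(NF_i/10), G_i = 10^(G_i,dB/10)
  Stage 1: F_1 = 10^(2.33/10) = 1.710, G_1 = 10^(23.1/10) = 204.2
  Stage 2: F_2 = 10^(7.39/10) = 5.483, G_2 = 10^(−7.39/10) = 0.1824
Friis cascade:
  F = 1.710 + (5.483 − 1)/204.2 = 1.732
NF = 10 log₁₀(1.732) = 2.39 dB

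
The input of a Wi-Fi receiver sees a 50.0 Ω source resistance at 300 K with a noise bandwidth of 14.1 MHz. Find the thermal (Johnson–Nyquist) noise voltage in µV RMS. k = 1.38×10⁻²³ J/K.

V_n = √(4kTRB)
4kTRB = 4 × 1.38×10⁻²³ × 300 × 5.00×10¹ × 1.41×10⁷ = 1.17×10⁻¹¹ V²
V_n = √(1.17×10⁻¹¹) = 3.42×10⁻⁶ V = 3.42 µV

3.42 µV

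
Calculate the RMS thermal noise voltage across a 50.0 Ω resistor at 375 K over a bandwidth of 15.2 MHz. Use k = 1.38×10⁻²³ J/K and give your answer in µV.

3.97 µV

V_n = √(4kTRB)
4kTRB = 4 × 1.38×10⁻²³ × 375 × 5.00×10¹ × 1.52×10⁷ = 1.57×10⁻¹¹ V²
V_n = √(1.57×10⁻¹¹) = 3.97×10⁻⁶ V = 3.97 µV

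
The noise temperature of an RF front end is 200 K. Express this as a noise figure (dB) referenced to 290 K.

F = 1 + T_e/T₀ = 1 + 200/290 = 1.68966
NF = 10 log₁₀(1.68966) = 2.28 dB

2.28 dB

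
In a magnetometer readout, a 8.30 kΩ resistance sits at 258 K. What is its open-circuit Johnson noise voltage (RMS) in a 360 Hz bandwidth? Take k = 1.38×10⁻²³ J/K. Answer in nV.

206 nV

V_n = √(4kTRB)
4kTRB = 4 × 1.38×10⁻²³ × 258 × 8.30×10³ × 3.60×10² = 4.26×10⁻¹⁴ V²
V_n = √(4.26×10⁻¹⁴) = 2.06×10⁻⁷ V = 206 nV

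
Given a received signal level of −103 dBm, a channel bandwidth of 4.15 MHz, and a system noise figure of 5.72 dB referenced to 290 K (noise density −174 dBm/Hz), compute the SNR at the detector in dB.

Noise floor: N = −174 + 10 log₁₀(B) + NF
10 log₁₀(4.15×10⁶) = 66.18 dB
N = −174 + 66.18 + 5.72 = −102.10 dBm
SNR = P_sig − N = −103 − (−102.10) = −0.90 dB → −0.9 dB

−0.9 dB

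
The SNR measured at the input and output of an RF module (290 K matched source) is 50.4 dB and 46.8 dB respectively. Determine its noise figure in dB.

3.6 dB

NF (dB) = SNR_in(dB) − SNR_out(dB) when the source is at T₀
NF = 50.4 − 46.8 = 3.6 dB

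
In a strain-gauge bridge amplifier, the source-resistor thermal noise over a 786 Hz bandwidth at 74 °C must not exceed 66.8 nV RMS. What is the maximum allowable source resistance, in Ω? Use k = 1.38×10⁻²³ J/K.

296 Ω

T = 74 °C + 273.15 = 347.15 K
Johnson–Nyquist: V_n = √(4kTRB) ⇒ R = V_n² / (4kTB)
4kTB = 4 × 1.38×10⁻²³ × 347.15 × 7.86×10² = 1.51×10⁻¹⁷
R = (6.68×10⁻⁸)² / 1.51×10⁻¹⁷ = 2.96×10² Ω = 296 Ω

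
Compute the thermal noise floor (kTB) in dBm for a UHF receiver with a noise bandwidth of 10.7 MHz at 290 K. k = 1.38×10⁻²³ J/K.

−103.7 dBm

P_n = kTB = 1.38×10⁻²³ × 290 × 1.07×10⁷ = 4.28×10⁻¹⁴ W
In dBm: 10 log₁₀(4.28×10⁻¹⁴ / 10⁻³) = −103.7 dBm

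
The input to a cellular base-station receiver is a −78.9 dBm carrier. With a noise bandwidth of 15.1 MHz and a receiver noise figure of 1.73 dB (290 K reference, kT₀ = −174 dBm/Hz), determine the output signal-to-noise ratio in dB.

Noise floor: N = −174 + 10 log₁₀(B) + NF
10 log₁₀(1.51×10⁷) = 71.79 dB
N = −174 + 71.79 + 1.73 = −100.48 dBm
SNR = P_sig − N = −78.9 − (−100.48) = 21.58 dB → 21.6 dB

21.6 dB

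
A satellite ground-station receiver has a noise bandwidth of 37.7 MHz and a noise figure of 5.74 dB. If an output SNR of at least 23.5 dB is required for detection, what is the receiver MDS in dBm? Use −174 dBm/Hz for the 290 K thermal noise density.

−69.0 dBm

Sensitivity = −174 + 10 log₁₀(B) + NF + SNR_min
= −174 + 75.76 + 5.74 + 23.5
= −69.00 dBm → −69.0 dBm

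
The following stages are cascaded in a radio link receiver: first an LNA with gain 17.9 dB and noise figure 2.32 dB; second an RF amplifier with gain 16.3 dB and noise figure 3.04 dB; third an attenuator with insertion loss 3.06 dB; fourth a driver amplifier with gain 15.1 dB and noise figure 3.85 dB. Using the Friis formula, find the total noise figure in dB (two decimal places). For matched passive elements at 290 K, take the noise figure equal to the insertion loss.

Convert to linear (a loss of L dB is a gain of −L dB): F_i = 10^(NF_i/10), G_i = 10^(G_i,dB/10)
  Stage 1: F_1 = 10^(2.32/10) = 1.706, G_1 = 10^(17.9/10) = 61.66
  Stage 2: F_2 = 10^(3.04/10) = 2.014, G_2 = 10^(16.3/10) = 42.66
  Stage 3: F_3 = 10^(3.06/10) = 2.023, G_3 = 10^(−3.06/10) = 0.4943
  Stage 4: F_4 = 10^(3.85/10) = 2.427, G_4 = 10^(15.1/10) = 32.36
Friis cascade:
  F = 1.706 + (2.014 − 1)/61.66 + (2.023 − 1)/2630 + (2.427 − 1)/1300 = 1.724
NF = 10 log₁₀(1.724) = 2.37 dB

2.37 dB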